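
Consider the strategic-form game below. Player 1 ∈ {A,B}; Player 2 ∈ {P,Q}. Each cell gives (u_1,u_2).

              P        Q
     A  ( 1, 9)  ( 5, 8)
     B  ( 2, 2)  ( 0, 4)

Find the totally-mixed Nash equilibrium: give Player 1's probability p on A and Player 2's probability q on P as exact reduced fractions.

P1 indiff ⇒ q·1+(1-q)·5 = q·2+(1-q)·0 ⇒ q(-1) = (1-q)(-5) ⇒ q = 5/6
P2 indiff ⇒ p·9+(1-p)·2 = p·8+(1-p)·4 ⇒ p(1) = (1-p)(2) ⇒ p = 2/3

p=2/3, q=5/6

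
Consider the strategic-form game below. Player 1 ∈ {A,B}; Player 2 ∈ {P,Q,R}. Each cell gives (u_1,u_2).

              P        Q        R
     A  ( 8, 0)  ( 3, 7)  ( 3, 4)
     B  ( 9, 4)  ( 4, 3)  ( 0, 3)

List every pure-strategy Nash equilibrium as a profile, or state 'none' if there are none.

(A,P): not NE [P1→B gives 9>8; P2→Q gives 7>0]
(A,Q): not NE [P1→B gives 4>3]
(A,R): not NE [P2→Q gives 7>4]
(B,P): NE
(B,Q): not NE [P2→P gives 4>3]
(B,R): not NE [P1→A gives 3>0; P2→P gives 4>3]

Nash profiles: (B,P)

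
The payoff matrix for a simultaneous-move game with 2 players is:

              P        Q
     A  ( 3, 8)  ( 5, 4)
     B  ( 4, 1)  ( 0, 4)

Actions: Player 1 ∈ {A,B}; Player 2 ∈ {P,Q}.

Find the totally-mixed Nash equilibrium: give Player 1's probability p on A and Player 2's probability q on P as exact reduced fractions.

(p,q) = (3/7, 5/6)

P1 indiff ⇒ q·3+(1-q)·5 = q·4+(1-q)·0 ⇒ q(-1) = (1-q)(-5) ⇒ q = 5/6
P2 indiff ⇒ p·8+(1-p)·1 = p·4+(1-p)·4 ⇒ p(4) = (1-p)(3) ⇒ p = 3/7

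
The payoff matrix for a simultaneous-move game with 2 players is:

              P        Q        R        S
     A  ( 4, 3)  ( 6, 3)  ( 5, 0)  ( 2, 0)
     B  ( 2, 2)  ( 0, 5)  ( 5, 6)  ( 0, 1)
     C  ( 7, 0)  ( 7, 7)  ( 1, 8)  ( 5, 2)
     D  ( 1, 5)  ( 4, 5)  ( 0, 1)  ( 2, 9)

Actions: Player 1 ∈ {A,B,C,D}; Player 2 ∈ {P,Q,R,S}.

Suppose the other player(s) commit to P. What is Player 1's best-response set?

u_1(A vs P) = 4
u_1(B vs P) = 2
u_1(C vs P) = 7
u_1(D vs P) = 1
max payoff 7 at {C}

BR_1 = {C}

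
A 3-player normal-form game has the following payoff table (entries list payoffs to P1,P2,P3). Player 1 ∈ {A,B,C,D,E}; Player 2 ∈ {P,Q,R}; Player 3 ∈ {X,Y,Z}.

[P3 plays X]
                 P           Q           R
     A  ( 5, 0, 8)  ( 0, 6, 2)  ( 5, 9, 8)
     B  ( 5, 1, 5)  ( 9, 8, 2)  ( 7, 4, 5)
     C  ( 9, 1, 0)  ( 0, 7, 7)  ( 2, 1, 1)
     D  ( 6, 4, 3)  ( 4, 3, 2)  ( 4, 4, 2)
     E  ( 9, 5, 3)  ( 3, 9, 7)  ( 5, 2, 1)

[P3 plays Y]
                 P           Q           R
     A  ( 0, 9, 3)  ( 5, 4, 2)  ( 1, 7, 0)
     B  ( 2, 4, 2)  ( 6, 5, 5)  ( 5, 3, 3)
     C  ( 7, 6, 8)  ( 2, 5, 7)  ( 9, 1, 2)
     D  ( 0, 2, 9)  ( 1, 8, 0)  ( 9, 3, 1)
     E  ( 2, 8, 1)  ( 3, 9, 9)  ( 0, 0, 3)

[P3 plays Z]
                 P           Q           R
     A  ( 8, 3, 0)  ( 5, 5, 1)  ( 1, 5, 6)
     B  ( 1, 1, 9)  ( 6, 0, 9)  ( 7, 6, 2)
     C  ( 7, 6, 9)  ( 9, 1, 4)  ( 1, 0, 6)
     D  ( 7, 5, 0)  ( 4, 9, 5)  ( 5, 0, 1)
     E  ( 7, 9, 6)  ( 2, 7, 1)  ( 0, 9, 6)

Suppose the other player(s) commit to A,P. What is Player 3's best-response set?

u_3(X vs A,P) = 8
u_3(Y vs A,P) = 3
u_3(Z vs A,P) = 0
max payoff 8 at {X}

argmax u_3 = {X}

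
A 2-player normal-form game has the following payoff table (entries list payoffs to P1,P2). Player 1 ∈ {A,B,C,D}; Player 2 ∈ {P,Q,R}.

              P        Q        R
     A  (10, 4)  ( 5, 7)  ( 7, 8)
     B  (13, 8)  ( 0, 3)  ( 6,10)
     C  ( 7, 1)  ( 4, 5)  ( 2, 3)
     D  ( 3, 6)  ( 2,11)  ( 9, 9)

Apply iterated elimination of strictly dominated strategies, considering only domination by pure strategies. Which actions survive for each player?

P1 drop C (A beats it: P:10>7 Q:5>4 R:7>2)
P2 drop P (R beats it: A:8>4 B:10>8 D:9>6)
P1 drop B (A beats it: Q:5>0 R:7>6)
P1→{A,D} P2→{Q,R}

IESDS → P1:{A,D} P2:{Q,R}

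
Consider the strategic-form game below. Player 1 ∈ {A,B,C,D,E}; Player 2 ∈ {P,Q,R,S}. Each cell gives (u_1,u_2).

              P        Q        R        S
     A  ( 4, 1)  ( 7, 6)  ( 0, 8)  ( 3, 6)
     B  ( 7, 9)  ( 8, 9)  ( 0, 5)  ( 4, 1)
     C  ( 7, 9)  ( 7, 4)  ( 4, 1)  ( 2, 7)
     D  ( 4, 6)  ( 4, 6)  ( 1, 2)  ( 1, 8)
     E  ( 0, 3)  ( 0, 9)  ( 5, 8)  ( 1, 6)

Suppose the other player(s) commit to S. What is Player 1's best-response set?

argmax u_1 = {B}

u_1(A vs S) = 3
u_1(B vs S) = 4
u_1(C vs S) = 2
u_1(D vs S) = 1
u_1(E vs S) = 1
max payoff 4 at {B}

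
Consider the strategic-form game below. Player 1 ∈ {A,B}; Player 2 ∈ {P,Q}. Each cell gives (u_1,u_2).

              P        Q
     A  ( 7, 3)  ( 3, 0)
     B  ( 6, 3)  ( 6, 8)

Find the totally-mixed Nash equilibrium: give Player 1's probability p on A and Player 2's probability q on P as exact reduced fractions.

P1 indiff ⇒ q·7+(1-q)·3 = q·6+(1-q)·6 ⇒ q(1) = (1-q)(3) ⇒ q = 3/4
P2 indiff ⇒ p·3+(1-p)·3 = p·0+(1-p)·8 ⇒ p(3) = (1-p)(5) ⇒ p = 5/8

(p,q) = (5/8, 3/4)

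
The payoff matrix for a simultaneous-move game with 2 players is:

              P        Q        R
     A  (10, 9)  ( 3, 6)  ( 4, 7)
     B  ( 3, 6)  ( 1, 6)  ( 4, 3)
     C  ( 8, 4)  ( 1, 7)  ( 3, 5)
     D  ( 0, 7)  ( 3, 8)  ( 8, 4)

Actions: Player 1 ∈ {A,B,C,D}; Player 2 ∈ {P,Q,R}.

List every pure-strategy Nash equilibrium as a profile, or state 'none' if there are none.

NE set: (A,P), (D,Q)

(A,P): NE
(A,Q): not NE [P2→P gives 9>6]
(A,R): not NE [P1→D gives 8>4; P2→P gives 9>7]
(B,P): not NE [P1→A gives 10>3]
(B,Q): not NE [P1→D gives 3>1]
(B,R): not NE [P1→D gives 8>4; P2→Q gives 6>3]
(C,P): not NE [P1→A gives 10>8; P2→Q gives 7>4]
(C,Q): not NE [P1→D gives 3>1]
(C,R): not NE [P1→D gives 8>3; P2→Q gives 7>5]
(D,P): not NE [P1→A gives 10>0; P2→Q gives 8>7]
(D,Q): NE
(D,R): not NE [P2→Q gives 8>4]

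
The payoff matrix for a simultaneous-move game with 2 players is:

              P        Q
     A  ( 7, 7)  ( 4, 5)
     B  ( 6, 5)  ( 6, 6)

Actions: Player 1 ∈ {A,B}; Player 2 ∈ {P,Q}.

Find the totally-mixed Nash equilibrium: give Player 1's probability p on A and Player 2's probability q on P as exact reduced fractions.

P1 indiff ⇒ q·7+(1-q)·4 = q·6+(1-q)·6 ⇒ q(1) = (1-q)(2) ⇒ q = 2/3
P2 indiff ⇒ p·7+(1-p)·5 = p·5+(1-p)·6 ⇒ p(2) = (1-p)(1) ⇒ p = 1/3

P1 mixes 1/3 on A; P2 mixes 2/3 on P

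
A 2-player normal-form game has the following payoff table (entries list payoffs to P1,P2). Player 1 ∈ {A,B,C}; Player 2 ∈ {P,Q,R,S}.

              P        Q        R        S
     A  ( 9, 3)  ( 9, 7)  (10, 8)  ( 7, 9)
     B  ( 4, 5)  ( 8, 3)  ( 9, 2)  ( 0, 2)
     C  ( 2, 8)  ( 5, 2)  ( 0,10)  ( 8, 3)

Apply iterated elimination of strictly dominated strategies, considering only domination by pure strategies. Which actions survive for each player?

P1 drop B (A beats it: P:9>4 Q:9>8 R:10>9 S:7>0)
P2 drop P (R beats it: A:8>3 C:10>8)
P2 drop Q (R beats it: A:8>7 C:10>2)
P1→{A,C} P2→{R,S}

IESDS → P1:{A,C} P2:{R,S}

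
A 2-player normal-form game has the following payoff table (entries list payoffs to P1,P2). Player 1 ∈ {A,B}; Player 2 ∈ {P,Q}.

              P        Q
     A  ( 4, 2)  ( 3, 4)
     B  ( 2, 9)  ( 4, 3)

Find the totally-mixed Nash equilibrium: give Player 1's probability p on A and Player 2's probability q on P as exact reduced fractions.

p=3/4, q=1/3

P1 indiff ⇒ q·4+(1-q)·3 = q·2+(1-q)·4 ⇒ q(2) = (1-q)(1) ⇒ q = 1/3
P2 indiff ⇒ p·2+(1-p)·9 = p·4+(1-p)·3 ⇒ p(-2) = (1-p)(-6) ⇒ p = 3/4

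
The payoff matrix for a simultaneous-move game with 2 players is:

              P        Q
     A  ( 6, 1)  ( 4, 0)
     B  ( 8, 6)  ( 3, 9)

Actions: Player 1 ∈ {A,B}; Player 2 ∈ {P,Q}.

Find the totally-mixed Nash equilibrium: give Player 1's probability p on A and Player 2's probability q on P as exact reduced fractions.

p=3/4, q=1/3

P1 indiff ⇒ q·6+(1-q)·4 = q·8+(1-q)·3 ⇒ q(-2) = (1-q)(-1) ⇒ q = 1/3
P2 indiff ⇒ p·1+(1-p)·6 = p·0+(1-p)·9 ⇒ p(1) = (1-p)(3) ⇒ p = 3/4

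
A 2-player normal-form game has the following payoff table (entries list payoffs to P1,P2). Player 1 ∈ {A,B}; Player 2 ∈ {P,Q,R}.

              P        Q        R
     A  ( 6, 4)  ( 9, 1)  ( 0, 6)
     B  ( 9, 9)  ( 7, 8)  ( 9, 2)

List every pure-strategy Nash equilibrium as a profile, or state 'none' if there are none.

(A,P): not NE [P1→B gives 9>6; P2→R gives 6>4]
(A,Q): not NE [P2→R gives 6>1]
(A,R): not NE [P1→B gives 9>0]
(B,P): NE
(B,Q): not NE [P1→A gives 9>7; P2→P gives 9>8]
(B,R): not NE [P2→P gives 9>2]

PSNE = {(B,P)}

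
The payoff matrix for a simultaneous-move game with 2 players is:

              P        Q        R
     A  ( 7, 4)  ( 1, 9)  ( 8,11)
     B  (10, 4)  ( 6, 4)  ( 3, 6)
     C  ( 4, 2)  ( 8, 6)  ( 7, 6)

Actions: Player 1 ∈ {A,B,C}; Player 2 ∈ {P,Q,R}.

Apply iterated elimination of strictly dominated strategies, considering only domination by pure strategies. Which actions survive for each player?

P2 drop P (R beats it: A:11>4 B:6>4 C:6>2)
P1 drop B (C beats it: Q:8>6 R:7>3)
P1→{A,C} P2→{Q,R}

IESDS → P1:{A,C} P2:{Q,R}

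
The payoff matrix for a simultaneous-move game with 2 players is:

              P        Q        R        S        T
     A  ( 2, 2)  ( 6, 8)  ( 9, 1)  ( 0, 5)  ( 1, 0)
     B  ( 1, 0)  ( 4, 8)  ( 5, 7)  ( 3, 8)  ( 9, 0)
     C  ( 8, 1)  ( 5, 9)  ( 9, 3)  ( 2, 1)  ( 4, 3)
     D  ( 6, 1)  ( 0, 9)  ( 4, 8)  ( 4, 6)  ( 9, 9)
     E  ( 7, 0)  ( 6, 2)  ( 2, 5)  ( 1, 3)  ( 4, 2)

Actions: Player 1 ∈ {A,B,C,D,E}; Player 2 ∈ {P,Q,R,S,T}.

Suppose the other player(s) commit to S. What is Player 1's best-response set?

u_1(A vs S) = 0
u_1(B vs S) = 3
u_1(C vs S) = 2
u_1(D vs S) = 4
u_1(E vs S) = 1
max payoff 4 at {D}

P1 best: {D}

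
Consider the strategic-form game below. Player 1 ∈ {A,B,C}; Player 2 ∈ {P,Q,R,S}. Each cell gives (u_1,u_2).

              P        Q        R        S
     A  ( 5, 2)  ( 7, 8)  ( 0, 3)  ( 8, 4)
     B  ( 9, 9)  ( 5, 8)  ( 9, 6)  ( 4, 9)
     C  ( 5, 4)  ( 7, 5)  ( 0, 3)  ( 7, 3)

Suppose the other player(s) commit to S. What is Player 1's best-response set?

u_1(A vs S) = 8
u_1(B vs S) = 4
u_1(C vs S) = 7
max payoff 8 at {A}

argmax u_1 = {A}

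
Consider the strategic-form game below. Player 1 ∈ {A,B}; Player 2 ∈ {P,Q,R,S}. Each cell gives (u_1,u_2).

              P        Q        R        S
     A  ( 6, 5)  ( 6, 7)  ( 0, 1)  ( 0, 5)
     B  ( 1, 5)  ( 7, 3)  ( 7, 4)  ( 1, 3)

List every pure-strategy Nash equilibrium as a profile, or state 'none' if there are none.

(A,P): not NE [P2→Q gives 7>5]
(A,Q): not NE [P1→B gives 7>6]
(A,R): not NE [P1→B gives 7>0; P2→Q gives 7>1]
(A,S): not NE [P1→B gives 1>0; P2→Q gives 7>5]
(B,P): not NE [P1→A gives 6>1]
(B,Q): not NE [P2→P gives 5>3]
(B,R): not NE [P2→P gives 5>4]
(B,S): not NE [P2→P gives 5>3]

No pure NE.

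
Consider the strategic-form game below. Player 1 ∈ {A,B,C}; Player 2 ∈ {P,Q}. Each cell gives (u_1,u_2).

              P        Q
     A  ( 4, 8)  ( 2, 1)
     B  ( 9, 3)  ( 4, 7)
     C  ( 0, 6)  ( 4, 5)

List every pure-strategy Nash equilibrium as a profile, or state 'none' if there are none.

PSNE = {(B,Q)}

(A,P): not NE [P1→B gives 9>4]
(A,Q): not NE [P1→C gives 4>2; P2→P gives 8>1]
(B,P): not NE [P2→Q gives 7>3]
(B,Q): NE
(C,P): not NE [P1→B gives 9>0]
(C,Q): not NE [P2→P gives 6>5]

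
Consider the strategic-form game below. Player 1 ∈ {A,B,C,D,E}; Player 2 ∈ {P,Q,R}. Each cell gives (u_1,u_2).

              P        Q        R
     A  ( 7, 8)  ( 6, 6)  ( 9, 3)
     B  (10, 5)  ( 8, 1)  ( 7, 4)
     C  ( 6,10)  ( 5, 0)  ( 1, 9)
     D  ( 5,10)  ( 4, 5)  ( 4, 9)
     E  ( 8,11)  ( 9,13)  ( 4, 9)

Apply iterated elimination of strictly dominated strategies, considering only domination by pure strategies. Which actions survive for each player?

P1 drop C (A beats it: P:7>6 Q:6>5 R:9>1)
P1 drop D (A beats it: P:7>5 Q:6>4 R:9>4)
P2 drop R (P beats it: A:8>3 B:5>4 E:11>9)
P1 drop A (B beats it: P:10>7 Q:8>6)
P1→{B,E} P2→{P,Q}

Remaining: P1:{B,E} P2:{P,Q}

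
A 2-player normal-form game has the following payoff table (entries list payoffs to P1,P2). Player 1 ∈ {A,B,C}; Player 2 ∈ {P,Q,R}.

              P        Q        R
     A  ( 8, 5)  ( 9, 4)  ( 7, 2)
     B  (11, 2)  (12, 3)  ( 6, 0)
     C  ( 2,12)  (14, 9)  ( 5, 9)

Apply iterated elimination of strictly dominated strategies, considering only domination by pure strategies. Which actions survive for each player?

P2 drop R (P beats it: A:5>2 B:2>0 C:12>9)
P1 drop A (B beats it: P:11>8 Q:12>9)
P1→{B,C} P2→{P,Q}

Remaining: P1:{B,C} P2:{P,Q}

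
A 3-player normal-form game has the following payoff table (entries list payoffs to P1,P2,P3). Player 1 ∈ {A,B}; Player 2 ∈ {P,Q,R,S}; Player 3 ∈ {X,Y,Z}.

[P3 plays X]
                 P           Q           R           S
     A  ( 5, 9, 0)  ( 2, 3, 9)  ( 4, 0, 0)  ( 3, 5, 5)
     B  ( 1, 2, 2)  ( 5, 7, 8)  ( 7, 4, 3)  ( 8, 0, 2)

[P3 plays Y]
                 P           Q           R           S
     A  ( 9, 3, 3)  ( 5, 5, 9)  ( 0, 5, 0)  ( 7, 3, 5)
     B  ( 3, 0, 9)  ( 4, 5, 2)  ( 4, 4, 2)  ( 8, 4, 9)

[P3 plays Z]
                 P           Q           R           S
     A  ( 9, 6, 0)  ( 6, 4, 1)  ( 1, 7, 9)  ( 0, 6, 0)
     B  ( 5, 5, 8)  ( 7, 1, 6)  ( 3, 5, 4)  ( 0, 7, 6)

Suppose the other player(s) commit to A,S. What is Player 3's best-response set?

P3 best: {X,Y}

u_3(X vs A,S) = 5
u_3(Y vs A,S) = 5
u_3(Z vs A,S) = 0
max payoff 5 at {X,Y}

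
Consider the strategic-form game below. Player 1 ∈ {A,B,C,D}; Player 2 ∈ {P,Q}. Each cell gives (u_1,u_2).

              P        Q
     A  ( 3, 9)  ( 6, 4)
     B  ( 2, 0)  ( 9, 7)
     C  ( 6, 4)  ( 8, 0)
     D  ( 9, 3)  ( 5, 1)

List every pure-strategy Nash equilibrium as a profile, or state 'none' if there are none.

Nash profiles: (B,Q), (D,P)

(A,P): not NE [P1→D gives 9>3]
(A,Q): not NE [P1→B gives 9>6; P2→P gives 9>4]
(B,P): not NE [P1→D gives 9>2; P2→Q gives 7>0]
(B,Q): NE
(C,P): not NE [P1→D gives 9>6]
(C,Q): not NE [P1→B gives 9>8; P2→P gives 4>0]
(D,P): NE
(D,Q): not NE [P1→B gives 9>5; P2→P gives 3>1]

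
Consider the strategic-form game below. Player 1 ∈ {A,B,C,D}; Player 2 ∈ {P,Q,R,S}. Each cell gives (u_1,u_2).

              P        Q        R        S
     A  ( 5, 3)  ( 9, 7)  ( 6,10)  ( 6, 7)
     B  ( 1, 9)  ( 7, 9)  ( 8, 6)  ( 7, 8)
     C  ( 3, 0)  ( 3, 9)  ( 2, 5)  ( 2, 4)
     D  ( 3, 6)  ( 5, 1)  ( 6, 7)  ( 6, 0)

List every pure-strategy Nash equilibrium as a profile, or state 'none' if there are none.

Equilibria: none

(A,P): not NE [P2→R gives 10>3]
(A,Q): not NE [P2→R gives 10>7]
(A,R): not NE [P1→B gives 8>6]
(A,S): not NE [P1→B gives 7>6; P2→R gives 10>7]
(B,P): not NE [P1→A gives 5>1]
(B,Q): not NE [P1→A gives 9>7]
(B,R): not NE [P2→Q gives 9>6]
(B,S): not NE [P2→Q gives 9>8]
(C,P): not NE [P1→A gives 5>3; P2→Q gives 9>0]
(C,Q): not NE [P1→A gives 9>3]
(C,R): not NE [P1→B gives 8>2; P2→Q gives 9>5]
(C,S): not NE [P1→B gives 7>2; P2→Q gives 9>4]
(D,P): not NE [P1→A gives 5>3; P2→R gives 7>6]
(D,Q): not NE [P1→A gives 9>5; P2→R gives 7>1]
(D,R): not NE [P1→B gives 8>6]
(D,S): not NE [P1→B gives 7>6; P2→R gives 7>0]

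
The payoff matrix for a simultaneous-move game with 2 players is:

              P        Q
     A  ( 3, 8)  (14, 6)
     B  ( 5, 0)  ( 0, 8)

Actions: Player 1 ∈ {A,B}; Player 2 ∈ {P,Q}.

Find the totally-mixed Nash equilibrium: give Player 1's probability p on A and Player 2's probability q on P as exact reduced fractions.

P1 indiff ⇒ q·3+(1-q)·14 = q·5+(1-q)·0 ⇒ q(-2) = (1-q)(-14) ⇒ q = 7/8
P2 indiff ⇒ p·8+(1-p)·0 = p·6+(1-p)·8 ⇒ p(2) = (1-p)(8) ⇒ p = 4/5

(p,q) = (4/5, 7/8)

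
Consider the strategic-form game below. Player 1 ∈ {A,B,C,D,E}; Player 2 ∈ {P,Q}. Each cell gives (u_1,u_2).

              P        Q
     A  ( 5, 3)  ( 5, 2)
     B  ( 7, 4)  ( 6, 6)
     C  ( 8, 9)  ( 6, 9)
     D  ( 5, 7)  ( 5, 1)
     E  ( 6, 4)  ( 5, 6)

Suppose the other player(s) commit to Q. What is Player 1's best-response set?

BR_1 = {B,C}

u_1(A vs Q) = 5
u_1(B vs Q) = 6
u_1(C vs Q) = 6
u_1(D vs Q) = 5
u_1(E vs Q) = 5
max payoff 6 at {B,C}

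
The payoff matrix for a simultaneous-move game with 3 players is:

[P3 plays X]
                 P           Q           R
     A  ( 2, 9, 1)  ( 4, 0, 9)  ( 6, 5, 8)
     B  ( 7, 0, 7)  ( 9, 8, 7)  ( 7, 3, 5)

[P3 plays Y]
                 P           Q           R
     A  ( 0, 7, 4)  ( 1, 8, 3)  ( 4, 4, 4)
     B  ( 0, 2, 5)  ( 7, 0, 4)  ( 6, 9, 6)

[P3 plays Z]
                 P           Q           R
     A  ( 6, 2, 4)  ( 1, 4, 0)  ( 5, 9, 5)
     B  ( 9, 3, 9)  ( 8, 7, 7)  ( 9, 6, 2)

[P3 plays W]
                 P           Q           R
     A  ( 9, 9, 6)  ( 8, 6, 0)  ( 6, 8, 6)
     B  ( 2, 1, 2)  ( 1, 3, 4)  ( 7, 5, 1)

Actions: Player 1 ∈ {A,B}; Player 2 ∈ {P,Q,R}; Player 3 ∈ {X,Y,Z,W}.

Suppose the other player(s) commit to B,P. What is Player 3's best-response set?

P3 best: {Z}

u_3(X vs B,P) = 7
u_3(Y vs B,P) = 5
u_3(Z vs B,P) = 9
u_3(W vs B,P) = 2
max payoff 9 at {Z}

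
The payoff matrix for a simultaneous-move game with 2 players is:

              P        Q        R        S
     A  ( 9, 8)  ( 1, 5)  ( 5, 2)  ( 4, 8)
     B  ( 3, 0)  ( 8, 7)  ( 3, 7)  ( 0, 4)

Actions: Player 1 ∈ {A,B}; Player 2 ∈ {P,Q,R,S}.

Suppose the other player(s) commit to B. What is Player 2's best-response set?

P2 best: {Q,R}

u_2(P vs B) = 0
u_2(Q vs B) = 7
u_2(R vs B) = 7
u_2(S vs B) = 4
max payoff 7 at {Q,R}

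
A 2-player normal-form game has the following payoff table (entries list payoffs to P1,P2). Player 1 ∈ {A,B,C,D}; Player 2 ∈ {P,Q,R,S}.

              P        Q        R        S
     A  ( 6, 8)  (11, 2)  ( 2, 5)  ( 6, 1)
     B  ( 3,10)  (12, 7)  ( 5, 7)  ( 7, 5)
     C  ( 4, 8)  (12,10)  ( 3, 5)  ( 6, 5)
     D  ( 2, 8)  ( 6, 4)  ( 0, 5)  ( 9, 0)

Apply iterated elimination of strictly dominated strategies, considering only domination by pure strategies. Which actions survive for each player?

P2 drop R (P beats it: A:8>5 B:10>7 C:8>5 D:8>5)
P2 drop S (P beats it: A:8>1 B:10>5 C:8>5 D:8>0)
P1 drop D (A beats it: P:6>2 Q:11>6)
P1→{A,B,C} P2→{P,Q}

IESDS → P1:{A,B,C} P2:{P,Q}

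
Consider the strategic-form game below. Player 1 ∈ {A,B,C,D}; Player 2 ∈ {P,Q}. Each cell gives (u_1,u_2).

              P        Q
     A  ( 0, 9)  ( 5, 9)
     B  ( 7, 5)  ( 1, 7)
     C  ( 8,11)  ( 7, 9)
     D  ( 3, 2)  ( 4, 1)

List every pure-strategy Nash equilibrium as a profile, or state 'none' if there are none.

(A,P): not NE [P1→C gives 8>0]
(A,Q): not NE [P1→C gives 7>5]
(B,P): not NE [P1→C gives 8>7; P2→Q gives 7>5]
(B,Q): not NE [P1→C gives 7>1]
(C,P): NE
(C,Q): not NE [P2→P gives 11>9]
(D,P): not NE [P1→C gives 8>3]
(D,Q): not NE [P1→C gives 7>4; P2→P gives 2>1]

Nash profiles: (C,P)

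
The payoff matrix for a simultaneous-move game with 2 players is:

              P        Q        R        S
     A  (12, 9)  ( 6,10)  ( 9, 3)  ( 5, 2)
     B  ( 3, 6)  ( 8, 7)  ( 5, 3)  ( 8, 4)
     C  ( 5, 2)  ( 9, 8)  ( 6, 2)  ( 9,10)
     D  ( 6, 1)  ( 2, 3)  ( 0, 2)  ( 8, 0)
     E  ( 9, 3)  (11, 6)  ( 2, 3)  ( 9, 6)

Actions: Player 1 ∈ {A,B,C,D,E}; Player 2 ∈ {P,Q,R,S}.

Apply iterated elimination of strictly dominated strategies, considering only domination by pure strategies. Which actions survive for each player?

P1 drop B (C beats it: P:5>3 Q:9>8 R:6>5 S:9>8)
P1 drop D (E beats it: P:9>6 Q:11>2 R:2>0 S:9>8)
P2 drop P (Q beats it: A:10>9 C:8>2 E:6>3)
P2 drop R (Q beats it: A:10>3 C:8>2 E:6>3)
P1 drop A (C beats it: Q:9>6 S:9>5)
P1→{C,E} P2→{Q,S}

IESDS → P1:{C,E} P2:{Q,S}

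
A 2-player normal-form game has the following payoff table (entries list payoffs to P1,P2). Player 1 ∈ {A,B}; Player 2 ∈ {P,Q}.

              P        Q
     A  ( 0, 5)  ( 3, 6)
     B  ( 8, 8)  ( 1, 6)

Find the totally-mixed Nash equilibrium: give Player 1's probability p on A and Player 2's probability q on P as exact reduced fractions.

P1 indiff ⇒ q·0+(1-q)·3 = q·8+(1-q)·1 ⇒ q(-8) = (1-q)(-2) ⇒ q = 1/5
P2 indiff ⇒ p·5+(1-p)·8 = p·6+(1-p)·6 ⇒ p(-1) = (1-p)(-2) ⇒ p = 2/3

P1 mixes 2/3 on A; P2 mixes 1/5 on P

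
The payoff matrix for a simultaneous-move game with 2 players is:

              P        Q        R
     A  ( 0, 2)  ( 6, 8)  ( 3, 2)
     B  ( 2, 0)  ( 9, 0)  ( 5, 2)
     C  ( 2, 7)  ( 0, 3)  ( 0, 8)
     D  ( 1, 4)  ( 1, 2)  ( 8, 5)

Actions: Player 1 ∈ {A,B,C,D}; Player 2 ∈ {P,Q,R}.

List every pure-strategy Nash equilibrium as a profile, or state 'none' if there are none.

(A,P): not NE [P1→C gives 2>0; P2→Q gives 8>2]
(A,Q): not NE [P1→B gives 9>6]
(A,R): not NE [P1→D gives 8>3; P2→Q gives 8>2]
(B,P): not NE [P2→R gives 2>0]
(B,Q): not NE [P2→R gives 2>0]
(B,R): not NE [P1→D gives 8>5]
(C,P): not NE [P2→R gives 8>7]
(C,Q): not NE [P1→B gives 9>0; P2→R gives 8>3]
(C,R): not NE [P1→D gives 8>0]
(D,P): not NE [P1→C gives 2>1; P2→R gives 5>4]
(D,Q): not NE [P1→B gives 9>1; P2→R gives 5>2]
(D,R): NE

PSNE = {(D,R)}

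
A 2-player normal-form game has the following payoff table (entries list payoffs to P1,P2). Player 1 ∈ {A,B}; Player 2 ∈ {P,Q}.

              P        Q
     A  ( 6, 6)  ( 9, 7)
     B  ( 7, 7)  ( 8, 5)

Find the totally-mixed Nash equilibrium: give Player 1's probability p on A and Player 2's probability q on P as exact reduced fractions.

P1 indiff ⇒ q·6+(1-q)·9 = q·7+(1-q)·8 ⇒ q(-1) = (1-q)(-1) ⇒ q = 1/2
P2 indiff ⇒ p·6+(1-p)·7 = p·7+(1-p)·5 ⇒ p(-1) = (1-p)(-2) ⇒ p = 2/3

(p,q) = (2/3, 1/2)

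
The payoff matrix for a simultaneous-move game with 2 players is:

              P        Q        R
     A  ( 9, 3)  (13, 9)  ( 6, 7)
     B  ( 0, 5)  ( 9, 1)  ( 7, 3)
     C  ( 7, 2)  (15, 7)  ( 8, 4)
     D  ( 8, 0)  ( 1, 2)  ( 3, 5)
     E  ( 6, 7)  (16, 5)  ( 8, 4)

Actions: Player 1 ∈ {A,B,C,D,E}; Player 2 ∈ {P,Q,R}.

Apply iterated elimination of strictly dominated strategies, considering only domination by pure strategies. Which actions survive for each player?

Survivors P1:{A,C,E} P2:{P,Q}

P1 drop B (C beats it: P:7>0 Q:15>9 R:8>7)
P1 drop D (A beats it: P:9>8 Q:13>1 R:6>3)
P2 drop R (Q beats it: A:9>7 C:7>4 E:5>4)
P1→{A,C,E} P2→{P,Q}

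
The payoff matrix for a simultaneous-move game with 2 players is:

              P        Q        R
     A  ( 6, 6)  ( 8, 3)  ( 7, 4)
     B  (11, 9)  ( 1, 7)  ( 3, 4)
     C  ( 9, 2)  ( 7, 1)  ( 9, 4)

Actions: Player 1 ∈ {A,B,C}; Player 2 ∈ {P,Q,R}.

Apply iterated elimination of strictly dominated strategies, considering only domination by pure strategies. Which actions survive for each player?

Remaining: P1:{B,C} P2:{P,R}

P2 drop Q (P beats it: A:6>3 B:9>7 C:2>1)
P1 drop A (C beats it: P:9>6 R:9>7)
P1→{B,C} P2→{P,R}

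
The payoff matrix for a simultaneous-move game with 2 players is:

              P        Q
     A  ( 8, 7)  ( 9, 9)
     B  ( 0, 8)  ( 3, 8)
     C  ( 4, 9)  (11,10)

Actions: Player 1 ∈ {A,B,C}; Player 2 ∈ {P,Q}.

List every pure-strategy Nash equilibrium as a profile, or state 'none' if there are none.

PSNE = {(C,Q)}

(A,P): not NE [P2→Q gives 9>7]
(A,Q): not NE [P1→C gives 11>9]
(B,P): not NE [P1→A gives 8>0]
(B,Q): not NE [P1→C gives 11>3]
(C,P): not NE [P1→A gives 8>4; P2→Q gives 10>9]
(C,Q): NE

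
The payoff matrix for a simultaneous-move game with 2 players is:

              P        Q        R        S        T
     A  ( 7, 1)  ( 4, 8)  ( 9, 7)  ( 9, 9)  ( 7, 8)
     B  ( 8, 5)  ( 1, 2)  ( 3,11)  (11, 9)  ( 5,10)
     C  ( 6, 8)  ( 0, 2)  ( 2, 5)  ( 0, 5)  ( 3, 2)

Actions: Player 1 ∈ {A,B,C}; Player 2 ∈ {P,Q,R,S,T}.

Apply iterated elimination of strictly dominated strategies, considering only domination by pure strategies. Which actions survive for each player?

IESDS → P1:{A,B} P2:{R,S,T}

P1 drop C (A beats it: P:7>6 Q:4>0 R:9>2 S:9>0 T:7>3)
P2 drop P (R beats it: A:7>1 B:11>5)
P2 drop Q (S beats it: A:9>8 B:9>2)
P1→{A,B} P2→{R,S,T}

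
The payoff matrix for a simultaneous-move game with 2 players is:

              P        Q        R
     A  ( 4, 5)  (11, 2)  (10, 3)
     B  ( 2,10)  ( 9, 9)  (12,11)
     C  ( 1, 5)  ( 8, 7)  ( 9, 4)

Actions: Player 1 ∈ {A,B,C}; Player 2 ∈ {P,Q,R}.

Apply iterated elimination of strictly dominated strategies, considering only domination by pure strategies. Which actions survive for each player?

P1 drop C (A beats it: P:4>1 Q:11>8 R:10>9)
P2 drop Q (P beats it: A:5>2 B:10>9)
P1→{A,B} P2→{P,R}

Survivors P1:{A,B} P2:{P,R}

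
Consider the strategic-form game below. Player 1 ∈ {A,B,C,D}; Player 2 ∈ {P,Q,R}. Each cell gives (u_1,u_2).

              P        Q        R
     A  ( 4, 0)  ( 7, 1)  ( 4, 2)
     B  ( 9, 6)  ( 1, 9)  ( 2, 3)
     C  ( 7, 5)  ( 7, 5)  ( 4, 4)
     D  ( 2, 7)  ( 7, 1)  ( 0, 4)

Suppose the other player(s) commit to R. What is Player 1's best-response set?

u_1(A vs R) = 4
u_1(B vs R) = 2
u_1(C vs R) = 4
u_1(D vs R) = 0
max payoff 4 at {A,C}

argmax u_1 = {A,C}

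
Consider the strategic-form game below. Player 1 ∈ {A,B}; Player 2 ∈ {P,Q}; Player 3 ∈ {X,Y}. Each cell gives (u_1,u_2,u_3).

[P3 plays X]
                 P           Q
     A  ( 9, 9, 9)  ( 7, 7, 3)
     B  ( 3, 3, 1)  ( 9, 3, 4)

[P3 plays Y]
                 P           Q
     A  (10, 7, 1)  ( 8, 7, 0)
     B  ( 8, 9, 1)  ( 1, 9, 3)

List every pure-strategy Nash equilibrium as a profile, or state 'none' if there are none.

(A,P,X): NE
(A,P,Y): not NE [P3→X gives 9>1]
(A,Q,X): not NE [P1→B gives 9>7; P2→P gives 9>7]
(A,Q,Y): not NE [P3→X gives 3>0]
(B,P,X): not NE [P1→A gives 9>3]
(B,P,Y): not NE [P1→A gives 10>8]
(B,Q,X): NE
(B,Q,Y): not NE [P1→A gives 8>1; P3→X gives 4>3]

Nash profiles: (A,P,X), (B,Q,X)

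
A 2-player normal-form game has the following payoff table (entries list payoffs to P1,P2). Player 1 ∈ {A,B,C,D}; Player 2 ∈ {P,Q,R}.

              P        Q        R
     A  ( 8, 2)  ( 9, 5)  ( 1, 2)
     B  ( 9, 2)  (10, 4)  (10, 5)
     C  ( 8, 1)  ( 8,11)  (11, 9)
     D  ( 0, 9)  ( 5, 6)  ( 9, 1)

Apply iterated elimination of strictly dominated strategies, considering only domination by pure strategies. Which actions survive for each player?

P1 drop A (B beats it: P:9>8 Q:10>9 R:10>1)
P1 drop D (B beats it: P:9>0 Q:10>5 R:10>9)
P2 drop P (Q beats it: B:4>2 C:11>1)
P1→{B,C} P2→{Q,R}

Remaining: P1:{B,C} P2:{Q,R}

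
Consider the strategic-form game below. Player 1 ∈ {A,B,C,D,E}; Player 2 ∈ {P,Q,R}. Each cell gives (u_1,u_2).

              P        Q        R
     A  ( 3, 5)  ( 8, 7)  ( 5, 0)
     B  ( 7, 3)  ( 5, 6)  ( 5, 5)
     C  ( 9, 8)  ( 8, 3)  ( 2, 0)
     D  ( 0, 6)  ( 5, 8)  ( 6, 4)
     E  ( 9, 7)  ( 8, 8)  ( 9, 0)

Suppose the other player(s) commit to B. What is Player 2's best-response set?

u_2(P vs B) = 3
u_2(Q vs B) = 6
u_2(R vs B) = 5
max payoff 6 at {Q}

argmax u_2 = {Q}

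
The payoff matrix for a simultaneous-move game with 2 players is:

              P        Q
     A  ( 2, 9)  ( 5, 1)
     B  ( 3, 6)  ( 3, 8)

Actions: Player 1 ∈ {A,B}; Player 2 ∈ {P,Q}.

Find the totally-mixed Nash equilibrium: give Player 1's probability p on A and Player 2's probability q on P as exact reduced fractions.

(p,q) = (1/5, 2/3)

P1 indiff ⇒ q·2+(1-q)·5 = q·3+(1-q)·3 ⇒ q(-1) = (1-q)(-2) ⇒ q = 2/3
P2 indiff ⇒ p·9+(1-p)·6 = p·1+(1-p)·8 ⇒ p(8) = (1-p)(2) ⇒ p = 1/5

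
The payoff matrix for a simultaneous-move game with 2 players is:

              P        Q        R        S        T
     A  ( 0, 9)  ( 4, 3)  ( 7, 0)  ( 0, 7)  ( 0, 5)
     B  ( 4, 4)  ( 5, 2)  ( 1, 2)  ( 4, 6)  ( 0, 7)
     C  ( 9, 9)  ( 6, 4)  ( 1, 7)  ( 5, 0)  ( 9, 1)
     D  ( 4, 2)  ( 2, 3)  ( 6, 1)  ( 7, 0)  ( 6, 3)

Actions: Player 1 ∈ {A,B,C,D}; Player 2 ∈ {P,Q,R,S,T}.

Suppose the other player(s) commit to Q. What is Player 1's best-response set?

u_1(A vs Q) = 4
u_1(B vs Q) = 5
u_1(C vs Q) = 6
u_1(D vs Q) = 2
max payoff 6 at {C}

P1 best: {C}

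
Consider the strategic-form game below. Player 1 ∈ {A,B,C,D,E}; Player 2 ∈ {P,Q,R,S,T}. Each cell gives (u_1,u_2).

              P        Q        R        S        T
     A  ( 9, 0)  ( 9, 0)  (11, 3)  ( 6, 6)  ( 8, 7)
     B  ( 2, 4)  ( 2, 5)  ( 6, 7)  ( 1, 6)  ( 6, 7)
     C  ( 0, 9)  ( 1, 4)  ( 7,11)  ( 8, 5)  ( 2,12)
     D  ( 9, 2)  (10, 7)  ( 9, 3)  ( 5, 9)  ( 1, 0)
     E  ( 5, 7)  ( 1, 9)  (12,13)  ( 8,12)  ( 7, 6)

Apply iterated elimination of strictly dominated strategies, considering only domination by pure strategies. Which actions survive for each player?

P1 drop B (A beats it: P:9>2 Q:9>2 R:11>6 S:6>1 T:8>6)
P2 drop P (R beats it: A:3>0 C:11>9 D:3>2 E:13>7)
P2 drop Q (S beats it: A:6>0 C:5>4 D:9>7 E:12>9)
P1 drop D (A beats it: R:11>9 S:6>5 T:8>1)
P1→{A,C,E} P2→{R,S,T}

Remaining: P1:{A,C,E} P2:{R,S,T}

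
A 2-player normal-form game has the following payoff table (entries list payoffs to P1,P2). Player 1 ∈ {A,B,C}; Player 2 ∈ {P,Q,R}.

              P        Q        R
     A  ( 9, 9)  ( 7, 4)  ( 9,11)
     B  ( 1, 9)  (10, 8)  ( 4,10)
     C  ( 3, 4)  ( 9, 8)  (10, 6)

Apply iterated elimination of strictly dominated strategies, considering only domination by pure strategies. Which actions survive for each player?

P2 drop P (R beats it: A:11>9 B:10>9 C:6>4)
P1 drop A (C beats it: Q:9>7 R:10>9)
P1→{B,C} P2→{Q,R}

IESDS → P1:{B,C} P2:{Q,R}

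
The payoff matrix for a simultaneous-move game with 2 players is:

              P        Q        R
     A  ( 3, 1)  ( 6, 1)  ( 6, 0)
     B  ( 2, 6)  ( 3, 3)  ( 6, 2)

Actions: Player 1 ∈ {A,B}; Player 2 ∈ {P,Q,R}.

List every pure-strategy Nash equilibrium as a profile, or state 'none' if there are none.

Nash profiles: (A,P), (A,Q)

(A,P): NE
(A,Q): NE
(A,R): not NE [P2→Q gives 1>0]
(B,P): not NE [P1→A gives 3>2]
(B,Q): not NE [P1→A gives 6>3; P2→P gives 6>3]
(B,R): not NE [P2→P gives 6>2]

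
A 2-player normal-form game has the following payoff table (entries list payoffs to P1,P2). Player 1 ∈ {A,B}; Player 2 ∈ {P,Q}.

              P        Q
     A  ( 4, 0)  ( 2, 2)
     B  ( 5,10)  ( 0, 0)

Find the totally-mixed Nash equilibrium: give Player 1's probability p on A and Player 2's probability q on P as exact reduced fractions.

P1 indiff ⇒ q·4+(1-q)·2 = q·5+(1-q)·0 ⇒ q(-1) = (1-q)(-2) ⇒ q = 2/3
P2 indiff ⇒ p·0+(1-p)·10 = p·2+(1-p)·0 ⇒ p(-2) = (1-p)(-10) ⇒ p = 5/6

P1 mixes 5/6 on A; P2 mixes 2/3 on P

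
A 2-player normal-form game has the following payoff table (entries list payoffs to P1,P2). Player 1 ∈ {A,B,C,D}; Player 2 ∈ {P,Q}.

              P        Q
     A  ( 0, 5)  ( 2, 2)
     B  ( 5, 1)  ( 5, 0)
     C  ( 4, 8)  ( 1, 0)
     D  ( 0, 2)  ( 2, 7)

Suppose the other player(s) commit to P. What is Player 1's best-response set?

BR_1 = {B}

u_1(A vs P) = 0
u_1(B vs P) = 5
u_1(C vs P) = 4
u_1(D vs P) = 0
max payoff 5 at {B}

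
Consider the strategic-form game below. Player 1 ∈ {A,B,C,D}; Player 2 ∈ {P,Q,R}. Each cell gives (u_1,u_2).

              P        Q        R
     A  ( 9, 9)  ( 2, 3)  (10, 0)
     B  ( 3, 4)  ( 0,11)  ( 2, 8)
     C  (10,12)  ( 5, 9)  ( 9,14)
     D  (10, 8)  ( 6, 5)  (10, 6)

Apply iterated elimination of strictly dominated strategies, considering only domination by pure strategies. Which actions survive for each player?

IESDS → P1:{A,C,D} P2:{P,R}

P1 drop B (A beats it: P:9>3 Q:2>0 R:10>2)
P2 drop Q (P beats it: A:9>3 C:12>9 D:8>5)
P1→{A,C,D} P2→{P,R}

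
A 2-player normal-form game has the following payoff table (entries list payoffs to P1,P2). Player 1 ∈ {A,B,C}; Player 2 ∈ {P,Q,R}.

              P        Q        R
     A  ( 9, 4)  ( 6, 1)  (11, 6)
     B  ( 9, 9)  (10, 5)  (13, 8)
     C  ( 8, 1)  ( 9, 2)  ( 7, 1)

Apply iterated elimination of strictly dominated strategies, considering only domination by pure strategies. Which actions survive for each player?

Survivors P1:{A,B} P2:{P,R}

P1 drop C (B beats it: P:9>8 Q:10>9 R:13>7)
P2 drop Q (P beats it: A:4>1 B:9>5)
P1→{A,B} P2→{P,R}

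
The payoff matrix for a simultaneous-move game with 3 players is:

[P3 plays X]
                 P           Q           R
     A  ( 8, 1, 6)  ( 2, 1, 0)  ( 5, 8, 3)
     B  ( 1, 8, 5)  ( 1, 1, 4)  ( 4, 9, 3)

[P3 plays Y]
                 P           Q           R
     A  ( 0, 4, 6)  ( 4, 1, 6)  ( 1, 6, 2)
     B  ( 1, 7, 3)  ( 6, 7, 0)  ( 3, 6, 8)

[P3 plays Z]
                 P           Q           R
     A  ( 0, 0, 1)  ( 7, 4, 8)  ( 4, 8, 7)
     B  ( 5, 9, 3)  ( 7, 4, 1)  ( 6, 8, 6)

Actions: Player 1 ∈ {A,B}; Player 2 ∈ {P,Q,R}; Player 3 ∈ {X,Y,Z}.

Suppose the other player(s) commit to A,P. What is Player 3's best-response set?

argmax u_3 = {X,Y}

u_3(X vs A,P) = 6
u_3(Y vs A,P) = 6
u_3(Z vs A,P) = 1
max payoff 6 at {X,Y}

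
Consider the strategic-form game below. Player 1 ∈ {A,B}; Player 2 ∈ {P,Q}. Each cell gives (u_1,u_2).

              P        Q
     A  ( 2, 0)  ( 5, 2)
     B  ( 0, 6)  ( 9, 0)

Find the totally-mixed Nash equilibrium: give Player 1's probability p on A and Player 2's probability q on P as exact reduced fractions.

P1 indiff ⇒ q·2+(1-q)·5 = q·0+(1-q)·9 ⇒ q(2) = (1-q)(4) ⇒ q = 2/3
P2 indiff ⇒ p·0+(1-p)·6 = p·2+(1-p)·0 ⇒ p(-2) = (1-p)(-6) ⇒ p = 3/4

(p,q) = (3/4, 2/3)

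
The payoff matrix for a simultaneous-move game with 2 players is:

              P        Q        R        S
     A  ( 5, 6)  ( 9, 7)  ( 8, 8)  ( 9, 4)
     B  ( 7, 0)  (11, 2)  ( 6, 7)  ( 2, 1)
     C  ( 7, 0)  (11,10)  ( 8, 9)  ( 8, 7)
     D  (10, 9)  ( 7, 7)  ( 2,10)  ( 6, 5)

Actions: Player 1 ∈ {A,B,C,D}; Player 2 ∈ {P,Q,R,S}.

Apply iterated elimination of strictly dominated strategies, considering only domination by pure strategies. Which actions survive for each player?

P2 drop P (R beats it: A:8>6 B:7>0 C:9>0 D:10>9)
P1 drop D (A beats it: Q:9>7 R:8>2 S:9>6)
P2 drop S (Q beats it: A:7>4 B:2>1 C:10>7)
P1→{A,B,C} P2→{Q,R}

IESDS → P1:{A,B,C} P2:{Q,R}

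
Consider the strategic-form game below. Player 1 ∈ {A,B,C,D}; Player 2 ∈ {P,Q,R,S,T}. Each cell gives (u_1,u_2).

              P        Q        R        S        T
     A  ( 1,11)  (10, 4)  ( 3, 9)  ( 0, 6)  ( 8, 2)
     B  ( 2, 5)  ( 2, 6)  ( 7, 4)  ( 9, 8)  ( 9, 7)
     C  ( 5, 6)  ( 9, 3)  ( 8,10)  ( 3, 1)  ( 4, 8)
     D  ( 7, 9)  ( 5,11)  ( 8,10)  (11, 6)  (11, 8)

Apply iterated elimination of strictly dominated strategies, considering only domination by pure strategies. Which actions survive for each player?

P1 drop B (D beats it: P:7>2 Q:5>2 R:8>7 S:11>9 T:11>9)
P2 drop S (P beats it: A:11>6 C:6>1 D:9>6)
P2 drop T (R beats it: A:9>2 C:10>8 D:10>8)
P1→{A,C,D} P2→{P,Q,R}

Remaining: P1:{A,C,D} P2:{P,Q,R}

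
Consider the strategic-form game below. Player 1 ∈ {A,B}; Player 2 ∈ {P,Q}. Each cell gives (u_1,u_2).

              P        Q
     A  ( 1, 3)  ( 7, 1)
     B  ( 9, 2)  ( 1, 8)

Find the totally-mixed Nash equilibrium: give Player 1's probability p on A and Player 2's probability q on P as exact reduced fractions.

p=3/4, q=3/7

P1 indiff ⇒ q·1+(1-q)·7 = q·9+(1-q)·1 ⇒ q(-8) = (1-q)(-6) ⇒ q = 3/7
P2 indiff ⇒ p·3+(1-p)·2 = p·1+(1-p)·8 ⇒ p(2) = (1-p)(6) ⇒ p = 3/4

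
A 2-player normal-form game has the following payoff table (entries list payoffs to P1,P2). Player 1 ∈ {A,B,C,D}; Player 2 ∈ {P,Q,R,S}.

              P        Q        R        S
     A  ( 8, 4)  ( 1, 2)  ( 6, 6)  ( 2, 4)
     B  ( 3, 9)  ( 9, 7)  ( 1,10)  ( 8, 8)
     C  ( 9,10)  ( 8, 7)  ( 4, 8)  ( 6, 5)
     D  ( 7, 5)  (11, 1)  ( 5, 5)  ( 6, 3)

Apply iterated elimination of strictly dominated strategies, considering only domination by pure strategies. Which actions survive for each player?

P2 drop Q (P beats it: A:4>2 B:9>7 C:10>7 D:5>1)
P2 drop S (R beats it: A:6>4 B:10>8 C:8>5 D:5>3)
P1 drop B (A beats it: P:8>3 R:6>1)
P1 drop D (A beats it: P:8>7 R:6>5)
P1→{A,C} P2→{P,R}

Remaining: P1:{A,C} P2:{P,R}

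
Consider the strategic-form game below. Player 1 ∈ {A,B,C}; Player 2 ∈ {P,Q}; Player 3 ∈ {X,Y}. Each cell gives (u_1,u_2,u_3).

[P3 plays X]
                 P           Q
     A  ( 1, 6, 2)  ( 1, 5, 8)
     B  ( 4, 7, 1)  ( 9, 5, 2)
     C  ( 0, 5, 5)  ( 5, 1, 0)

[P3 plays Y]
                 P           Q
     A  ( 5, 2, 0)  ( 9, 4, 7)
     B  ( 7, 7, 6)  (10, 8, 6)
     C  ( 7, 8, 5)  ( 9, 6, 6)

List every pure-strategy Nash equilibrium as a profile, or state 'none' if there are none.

(A,P,X): not NE [P1→B gives 4>1]
(A,P,Y): not NE [P1→C gives 7>5; P2→Q gives 4>2; P3→X gives 2>0]
(A,Q,X): not NE [P1→B gives 9>1; P2→P gives 6>5]
(A,Q,Y): not NE [P1→B gives 10>9; P3→X gives 8>7]
(B,P,X): not NE [P3→Y gives 6>1]
(B,P,Y): not NE [P2→Q gives 8>7]
(B,Q,X): not NE [P2→P gives 7>5; P3→Y gives 6>2]
(B,Q,Y): NE
(C,P,X): not NE [P1→B gives 4>0]
(C,P,Y): NE
(C,Q,X): not NE [P1→B gives 9>5; P2→P gives 5>1; P3→Y gives 6>0]
(C,Q,Y): not NE [P1→B gives 10>9; P2→P gives 8>6]

PSNE = {(B,Q,Y), (C,P,Y)}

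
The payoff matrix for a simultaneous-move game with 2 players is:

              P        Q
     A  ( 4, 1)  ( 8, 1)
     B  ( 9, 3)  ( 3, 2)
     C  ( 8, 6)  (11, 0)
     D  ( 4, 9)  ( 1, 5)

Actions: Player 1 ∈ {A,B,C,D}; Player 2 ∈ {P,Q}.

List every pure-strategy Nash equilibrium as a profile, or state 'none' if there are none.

(A,P): not NE [P1→B gives 9>4]
(A,Q): not NE [P1→C gives 11>8]
(B,P): NE
(B,Q): not NE [P1→C gives 11>3; P2→P gives 3>2]
(C,P): not NE [P1→B gives 9>8]
(C,Q): not NE [P2→P gives 6>0]
(D,P): not NE [P1→B gives 9>4]
(D,Q): not NE [P1→C gives 11>1; P2→P gives 9>5]

NE set: (B,P)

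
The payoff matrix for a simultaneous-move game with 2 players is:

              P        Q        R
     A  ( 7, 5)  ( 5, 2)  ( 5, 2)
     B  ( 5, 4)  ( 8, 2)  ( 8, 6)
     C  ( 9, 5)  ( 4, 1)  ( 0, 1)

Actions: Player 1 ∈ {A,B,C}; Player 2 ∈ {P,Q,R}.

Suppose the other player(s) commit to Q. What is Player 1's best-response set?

argmax u_1 = {B}

u_1(A vs Q) = 5
u_1(B vs Q) = 8
u_1(C vs Q) = 4
max payoff 8 at {B}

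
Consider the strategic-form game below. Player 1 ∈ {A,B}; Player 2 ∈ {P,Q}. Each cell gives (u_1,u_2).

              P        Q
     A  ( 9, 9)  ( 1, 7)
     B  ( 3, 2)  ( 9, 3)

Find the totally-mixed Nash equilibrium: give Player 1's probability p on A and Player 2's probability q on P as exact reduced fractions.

(p,q) = (1/3, 4/7)

P1 indiff ⇒ q·9+(1-q)·1 = q·3+(1-q)·9 ⇒ q(6) = (1-q)(8) ⇒ q = 4/7
P2 indiff ⇒ p·9+(1-p)·2 = p·7+(1-p)·3 ⇒ p(2) = (1-p)(1) ⇒ p = 1/3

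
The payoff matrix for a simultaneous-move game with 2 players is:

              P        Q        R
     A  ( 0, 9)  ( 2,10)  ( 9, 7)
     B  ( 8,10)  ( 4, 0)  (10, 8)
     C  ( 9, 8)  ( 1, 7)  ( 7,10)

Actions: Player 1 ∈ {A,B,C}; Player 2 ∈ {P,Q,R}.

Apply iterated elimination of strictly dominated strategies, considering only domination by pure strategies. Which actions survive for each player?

P1 drop A (B beats it: P:8>0 Q:4>2 R:10>9)
P2 drop Q (P beats it: B:10>0 C:8>7)
P1→{B,C} P2→{P,R}

Remaining: P1:{B,C} P2:{P,R}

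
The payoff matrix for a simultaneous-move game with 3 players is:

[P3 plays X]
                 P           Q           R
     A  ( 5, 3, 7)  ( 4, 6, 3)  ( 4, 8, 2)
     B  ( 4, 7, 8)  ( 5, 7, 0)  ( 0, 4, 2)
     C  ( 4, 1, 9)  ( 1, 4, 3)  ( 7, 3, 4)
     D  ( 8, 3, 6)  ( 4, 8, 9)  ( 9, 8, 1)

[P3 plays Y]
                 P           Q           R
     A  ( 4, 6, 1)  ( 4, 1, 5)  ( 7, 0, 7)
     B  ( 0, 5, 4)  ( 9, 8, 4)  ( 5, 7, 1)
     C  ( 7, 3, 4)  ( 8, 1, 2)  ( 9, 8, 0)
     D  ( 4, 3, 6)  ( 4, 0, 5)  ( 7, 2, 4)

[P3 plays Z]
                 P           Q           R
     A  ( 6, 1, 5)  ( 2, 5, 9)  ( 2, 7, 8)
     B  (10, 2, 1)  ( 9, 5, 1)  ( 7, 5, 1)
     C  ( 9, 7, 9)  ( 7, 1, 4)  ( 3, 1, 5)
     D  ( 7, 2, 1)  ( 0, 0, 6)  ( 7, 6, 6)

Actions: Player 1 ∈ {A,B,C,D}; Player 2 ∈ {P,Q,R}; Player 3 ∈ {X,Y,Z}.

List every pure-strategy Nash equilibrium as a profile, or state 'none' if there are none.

(A,P,X): not NE [P1→D gives 8>5; P2→R gives 8>3]
(A,P,Y): not NE [P1→C gives 7>4; P3→X gives 7>1]
(A,P,Z): not NE [P1→B gives 10>6; P2→R gives 7>1; P3→X gives 7>5]
(A,Q,X): not NE [P1→B gives 5>4; P2→R gives 8>6; P3→Z gives 9>3]
(A,Q,Y): not NE [P1→B gives 9>4; P2→P gives 6>1; P3→Z gives 9>5]
(A,Q,Z): not NE [P1→B gives 9>2; P2→R gives 7>5]
(A,R,X): not NE [P1→D gives 9>4; P3→Z gives 8>2]
(A,R,Y): not NE [P1→C gives 9>7; P2→P gives 6>0; P3→Z gives 8>7]
(A,R,Z): not NE [P1→D gives 7>2]
(B,P,X): not NE [P1→D gives 8>4]
(B,P,Y): not NE [P1→C gives 7>0; P2→Q gives 8>5; P3→X gives 8>4]
(B,P,Z): not NE [P2→R gives 5>2; P3→X gives 8>1]
(B,Q,X): not NE [P3→Y gives 4>0]
(B,Q,Y): NE
(B,Q,Z): not NE [P3→Y gives 4>1]
(B,R,X): not NE [P1→D gives 9>0; P2→Q gives 7>4]
(B,R,Y): not NE [P1→C gives 9>5; P2→Q gives 8>7; P3→X gives 2>1]
(B,R,Z): not NE [P3→X gives 2>1]
(C,P,X): not NE [P1→D gives 8>4; P2→Q gives 4>1]
(C,P,Y): not NE [P2→R gives 8>3; P3→Z gives 9>4]
(C,P,Z): not NE [P1→B gives 10>9]
(C,Q,X): not NE [P1→B gives 5>1; P3→Z gives 4>3]
(C,Q,Y): not NE [P1→B gives 9>8; P2→R gives 8>1; P3→Z gives 4>2]
(C,Q,Z): not NE [P1→B gives 9>7; P2→P gives 7>1]
(C,R,X): not NE [P1→D gives 9>7; P2→Q gives 4>3; P3→Z gives 5>4]
(C,R,Y): not NE [P3→Z gives 5>0]
(C,R,Z): not NE [P1→D gives 7>3; P2→P gives 7>1]
(D,P,X): not NE [P2→R gives 8>3]
(D,P,Y): not NE [P1→C gives 7>4]
(D,P,Z): not NE [P1→B gives 10>7; P2→R gives 6>2; P3→Y gives 6>1]
(D,Q,X): not NE [P1→B gives 5>4]
(D,Q,Y): not NE [P1→B gives 9>4; P2→P gives 3>0; P3→X gives 9>5]
(D,Q,Z): not NE [P1→B gives 9>0; P2→R gives 6>0; P3→X gives 9>6]
(D,R,X): not NE [P3→Z gives 6>1]
(D,R,Y): not NE [P1→C gives 9>7; P2→P gives 3>2; P3→Z gives 6>4]
(D,R,Z): NE

PSNE = {(B,Q,Y), (D,R,Z)}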